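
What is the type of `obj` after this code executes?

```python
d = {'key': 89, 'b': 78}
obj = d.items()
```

dict.items() returns a dict_items view

dict_items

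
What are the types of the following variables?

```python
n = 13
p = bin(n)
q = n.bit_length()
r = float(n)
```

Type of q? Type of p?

int.bit_length() returns int; bin() returns str

int, str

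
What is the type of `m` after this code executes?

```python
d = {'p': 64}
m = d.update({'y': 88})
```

dict.update() returns None

NoneType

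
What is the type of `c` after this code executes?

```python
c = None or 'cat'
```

'or' with None returns the other value ('cat', str)

str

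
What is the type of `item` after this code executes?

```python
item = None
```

None has type NoneType

NoneType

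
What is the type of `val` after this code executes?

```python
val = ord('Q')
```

ord() returns int (Unicode code point)

int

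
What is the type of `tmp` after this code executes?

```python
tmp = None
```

None has type NoneType

NoneType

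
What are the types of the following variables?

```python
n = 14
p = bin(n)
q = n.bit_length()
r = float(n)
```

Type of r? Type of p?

float() returns float; bin() returns str

float, str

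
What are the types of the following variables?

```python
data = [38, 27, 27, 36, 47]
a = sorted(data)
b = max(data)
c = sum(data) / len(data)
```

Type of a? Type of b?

sorted() returns list; max of ints returns int

list, int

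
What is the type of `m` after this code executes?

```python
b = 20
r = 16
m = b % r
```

int % int returns int (20 % 16 = 4)

int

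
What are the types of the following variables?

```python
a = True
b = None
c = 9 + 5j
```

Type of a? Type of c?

a is bool; c is complex

bool, complex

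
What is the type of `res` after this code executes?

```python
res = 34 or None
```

'or' returns first truthy value (34, int)

int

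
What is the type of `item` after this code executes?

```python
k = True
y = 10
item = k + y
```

bool + int returns int (True is 1, so 1 + 10 = 11)

int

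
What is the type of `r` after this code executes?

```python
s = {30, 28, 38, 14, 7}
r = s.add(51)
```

set.add() returns None (mutates in place)

NoneType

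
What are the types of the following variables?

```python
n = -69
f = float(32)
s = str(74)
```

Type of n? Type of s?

n is int; s is str

int, str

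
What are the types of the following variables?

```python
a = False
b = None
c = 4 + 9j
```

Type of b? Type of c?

b is NoneType; c is complex

NoneType, complex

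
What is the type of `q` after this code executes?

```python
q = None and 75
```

'and' returns first falsy value (None)

NoneType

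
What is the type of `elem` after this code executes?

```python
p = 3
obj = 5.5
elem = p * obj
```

int * float returns float (3 * 5.5 = 16.5)

float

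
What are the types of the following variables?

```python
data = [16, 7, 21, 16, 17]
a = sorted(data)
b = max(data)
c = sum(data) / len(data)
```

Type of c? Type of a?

int / int returns float; sorted() returns list

float, list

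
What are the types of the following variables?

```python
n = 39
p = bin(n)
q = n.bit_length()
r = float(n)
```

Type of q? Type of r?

int.bit_length() returns int; float() returns float

int, float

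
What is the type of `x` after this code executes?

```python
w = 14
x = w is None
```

'is' comparison returns bool

bool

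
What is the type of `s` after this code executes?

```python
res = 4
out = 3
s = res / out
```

int / int always returns float in Python 3 (4 / 3 = 1.33333)

float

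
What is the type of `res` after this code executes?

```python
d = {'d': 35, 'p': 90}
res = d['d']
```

Accessing dict[str, int] with key 'd' returns int value 35

int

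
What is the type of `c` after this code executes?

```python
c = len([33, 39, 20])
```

len() always returns int

int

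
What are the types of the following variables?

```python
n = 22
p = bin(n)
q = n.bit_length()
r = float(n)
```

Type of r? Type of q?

float() returns float; int.bit_length() returns int

float, int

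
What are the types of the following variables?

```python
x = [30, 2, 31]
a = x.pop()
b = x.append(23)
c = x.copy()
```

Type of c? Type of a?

list.copy() returns list; list.pop() returns the element (int)

list, int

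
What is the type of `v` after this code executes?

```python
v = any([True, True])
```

any() returns bool

bool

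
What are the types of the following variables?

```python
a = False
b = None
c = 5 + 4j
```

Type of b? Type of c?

b is NoneType; c is complex

NoneType, complex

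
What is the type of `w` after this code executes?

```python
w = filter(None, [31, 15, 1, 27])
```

filter() returns a filter iterator object

filter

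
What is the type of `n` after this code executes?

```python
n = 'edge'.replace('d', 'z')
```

str.replace() returns str

str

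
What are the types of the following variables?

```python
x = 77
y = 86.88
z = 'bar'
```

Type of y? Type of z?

y is float; z is str

float, str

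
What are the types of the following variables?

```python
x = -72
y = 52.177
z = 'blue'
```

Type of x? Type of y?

x is int; y is float

int, float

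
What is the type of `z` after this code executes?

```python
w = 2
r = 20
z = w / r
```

int / int always returns float in Python 3 (2 / 20 = 0.1)

float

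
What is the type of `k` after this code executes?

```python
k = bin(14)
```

bin() returns str representation

str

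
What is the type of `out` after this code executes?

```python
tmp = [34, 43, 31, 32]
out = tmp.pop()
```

list.pop() returns the popped element (int here)

int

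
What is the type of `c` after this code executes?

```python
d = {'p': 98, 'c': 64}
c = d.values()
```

.values() returns a dict_values view object

dict_values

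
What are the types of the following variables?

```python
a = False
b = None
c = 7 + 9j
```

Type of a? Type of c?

a is bool; c is complex

bool, complex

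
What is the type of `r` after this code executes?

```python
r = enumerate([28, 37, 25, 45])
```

enumerate() returns an enumerate iterator object

enumerate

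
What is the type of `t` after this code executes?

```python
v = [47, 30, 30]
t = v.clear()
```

list.clear() returns None

NoneType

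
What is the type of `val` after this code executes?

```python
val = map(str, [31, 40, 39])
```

map() returns a map iterator object

map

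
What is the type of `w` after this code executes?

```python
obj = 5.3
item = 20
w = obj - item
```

float - int returns float (5.3 - 20 = -14.7)

float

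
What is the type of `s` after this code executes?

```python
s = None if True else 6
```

Ternary: condition is True, if branch (None) taken → NoneType

NoneType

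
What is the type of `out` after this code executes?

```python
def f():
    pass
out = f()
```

A function with no return statement returns None

NoneType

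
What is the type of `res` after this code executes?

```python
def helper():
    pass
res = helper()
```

A function with no return statement returns None

NoneType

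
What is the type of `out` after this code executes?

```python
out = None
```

None has type NoneType

NoneType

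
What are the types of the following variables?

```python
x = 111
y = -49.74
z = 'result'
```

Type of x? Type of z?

x is int; z is str

int, str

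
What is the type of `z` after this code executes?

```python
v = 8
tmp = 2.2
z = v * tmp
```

int * float returns float (8 * 2.2 = 17.6)

float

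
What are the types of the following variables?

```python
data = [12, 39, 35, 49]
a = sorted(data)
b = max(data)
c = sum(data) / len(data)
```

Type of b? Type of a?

max of ints returns int; sorted() returns list

int, list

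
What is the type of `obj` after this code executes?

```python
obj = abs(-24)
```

abs() of int returns int

int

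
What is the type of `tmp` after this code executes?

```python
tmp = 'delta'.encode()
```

str.encode() returns bytes

bytes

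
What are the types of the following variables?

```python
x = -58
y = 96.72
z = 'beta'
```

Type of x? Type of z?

x is int; z is str

int, str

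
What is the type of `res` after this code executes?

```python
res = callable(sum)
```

callable() returns bool

bool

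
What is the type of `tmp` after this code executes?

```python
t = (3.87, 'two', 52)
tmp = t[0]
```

Index 0 of tuple is 3.87 which is float

float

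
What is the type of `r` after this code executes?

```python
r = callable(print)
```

callable() returns bool

bool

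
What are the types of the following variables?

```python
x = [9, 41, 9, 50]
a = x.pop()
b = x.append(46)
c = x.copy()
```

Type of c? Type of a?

list.copy() returns list; list.pop() returns the element (int)

list, int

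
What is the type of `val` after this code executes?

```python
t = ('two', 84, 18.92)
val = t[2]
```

Index 2 of tuple is 18.92 which is float

float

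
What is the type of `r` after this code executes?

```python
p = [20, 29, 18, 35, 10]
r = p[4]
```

Indexing a list of ints returns int (p[4] = 10)

int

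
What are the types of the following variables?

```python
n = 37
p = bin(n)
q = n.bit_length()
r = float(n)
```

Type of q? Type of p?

int.bit_length() returns int; bin() returns str

int, str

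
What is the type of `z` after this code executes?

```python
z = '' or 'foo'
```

'or' returns first truthy value ('foo', which is str)

str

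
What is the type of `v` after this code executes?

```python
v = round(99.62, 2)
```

round() with ndigits arg returns float

float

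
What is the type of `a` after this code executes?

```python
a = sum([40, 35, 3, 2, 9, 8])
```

sum() of ints returns int

int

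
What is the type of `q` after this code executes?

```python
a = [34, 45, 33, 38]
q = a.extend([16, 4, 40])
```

list.extend() returns None

NoneType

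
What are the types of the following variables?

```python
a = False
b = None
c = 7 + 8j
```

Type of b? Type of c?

b is NoneType; c is complex

NoneType, complex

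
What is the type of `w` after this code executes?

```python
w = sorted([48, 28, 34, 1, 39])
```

sorted() always returns list

list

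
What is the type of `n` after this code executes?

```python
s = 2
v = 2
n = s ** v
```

int ** positive int returns int (2 ** 2 = 4)

int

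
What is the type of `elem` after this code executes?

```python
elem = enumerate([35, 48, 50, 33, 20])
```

enumerate() returns an enumerate iterator object

enumerate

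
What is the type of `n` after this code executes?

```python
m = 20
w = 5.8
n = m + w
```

int + float returns float (20 + 5.8 = 25.8)

float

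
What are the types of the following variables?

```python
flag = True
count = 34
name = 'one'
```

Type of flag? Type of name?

flag is bool; name is str

bool, str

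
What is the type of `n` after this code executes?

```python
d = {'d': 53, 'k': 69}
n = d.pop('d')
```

dict.pop() returns the value (int)

int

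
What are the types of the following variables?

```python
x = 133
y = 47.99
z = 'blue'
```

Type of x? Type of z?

x is int; z is str

int, str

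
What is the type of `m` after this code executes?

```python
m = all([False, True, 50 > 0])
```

all() returns bool

bool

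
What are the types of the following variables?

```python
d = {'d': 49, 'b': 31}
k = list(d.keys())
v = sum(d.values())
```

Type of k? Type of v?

list(...) returns list; sum of int values returns int

list, int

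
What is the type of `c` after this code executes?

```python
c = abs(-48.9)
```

abs() of float returns float

float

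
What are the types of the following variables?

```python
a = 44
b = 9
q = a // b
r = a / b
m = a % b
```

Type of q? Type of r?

int // int returns int; int / int returns float

int, float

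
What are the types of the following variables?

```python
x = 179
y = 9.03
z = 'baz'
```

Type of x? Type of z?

x is int; z is str

int, str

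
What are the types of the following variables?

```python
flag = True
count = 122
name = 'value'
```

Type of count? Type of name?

count is int; name is str

int, str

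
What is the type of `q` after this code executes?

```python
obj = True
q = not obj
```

'not' always returns bool

bool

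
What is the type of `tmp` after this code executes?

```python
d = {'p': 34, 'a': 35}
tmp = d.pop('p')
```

dict.pop() returns the value (int)

int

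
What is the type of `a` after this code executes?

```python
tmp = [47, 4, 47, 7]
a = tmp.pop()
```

list.pop() returns the popped element (int here)

int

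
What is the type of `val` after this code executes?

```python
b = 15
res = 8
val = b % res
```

int % int returns int (15 % 8 = 7)

int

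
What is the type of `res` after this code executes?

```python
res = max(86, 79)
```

max() of ints returns int

int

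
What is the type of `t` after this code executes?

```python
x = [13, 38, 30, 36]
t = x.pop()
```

list.pop() returns the popped element (int here)

int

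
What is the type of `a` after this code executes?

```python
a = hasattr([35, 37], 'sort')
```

hasattr() returns bool

bool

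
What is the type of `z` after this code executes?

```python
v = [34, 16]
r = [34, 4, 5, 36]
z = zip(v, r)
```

zip() returns a zip iterator object

zip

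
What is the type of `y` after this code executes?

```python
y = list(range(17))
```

list(range(...)) returns list

list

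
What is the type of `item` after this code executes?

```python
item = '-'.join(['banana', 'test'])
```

str.join() returns str

str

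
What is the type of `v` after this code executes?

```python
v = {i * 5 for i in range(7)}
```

A set comprehension {expr for x in iterable} produces a set

set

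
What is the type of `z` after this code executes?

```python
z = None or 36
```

'or' with None returns the other value (36, int)

int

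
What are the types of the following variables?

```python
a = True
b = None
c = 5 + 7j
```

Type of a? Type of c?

a is bool; c is complex

bool, complex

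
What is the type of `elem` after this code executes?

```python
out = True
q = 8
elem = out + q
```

bool + int returns int (True is 1, so 1 + 8 = 9)

int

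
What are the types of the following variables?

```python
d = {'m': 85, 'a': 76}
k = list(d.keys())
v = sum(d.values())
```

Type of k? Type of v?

list(...) returns list; sum of int values returns int

list, int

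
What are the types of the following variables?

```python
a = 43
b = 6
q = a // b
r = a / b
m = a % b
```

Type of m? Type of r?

int % int returns int; int / int returns float

int, float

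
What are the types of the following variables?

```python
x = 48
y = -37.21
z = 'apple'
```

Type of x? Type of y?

x is int; y is float

int, float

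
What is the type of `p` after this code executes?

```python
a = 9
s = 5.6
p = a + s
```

int + float returns float (9 + 5.6 = 14.6)

float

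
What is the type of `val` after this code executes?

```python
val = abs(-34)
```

abs() of int returns int

int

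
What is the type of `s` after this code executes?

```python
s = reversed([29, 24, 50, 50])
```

reversed() on a list returns a list_reverseiterator

list_reverseiterator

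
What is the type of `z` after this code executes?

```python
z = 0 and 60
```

'and' returns the first falsy value (0, which is int)

int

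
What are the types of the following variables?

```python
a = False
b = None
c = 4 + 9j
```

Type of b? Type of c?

b is NoneType; c is complex

NoneType, complex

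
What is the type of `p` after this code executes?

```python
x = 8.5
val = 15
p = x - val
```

float - int returns float (8.5 - 15 = -6.5)

float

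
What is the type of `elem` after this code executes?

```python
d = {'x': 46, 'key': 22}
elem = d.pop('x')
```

dict.pop() returns the value (int)

int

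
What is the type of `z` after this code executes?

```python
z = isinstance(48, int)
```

isinstance() returns bool

bool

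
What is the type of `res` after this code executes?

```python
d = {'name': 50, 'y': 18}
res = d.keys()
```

.keys() returns a dict_keys view object

dict_keys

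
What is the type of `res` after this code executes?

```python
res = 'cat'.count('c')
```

str.count() returns int

int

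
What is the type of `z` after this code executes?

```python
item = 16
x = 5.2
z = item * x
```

int * float returns float (16 * 5.2 = 83.2)

float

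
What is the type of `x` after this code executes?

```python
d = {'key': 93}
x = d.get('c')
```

dict.get() returns None when key 'c' is not found and no default given

NoneType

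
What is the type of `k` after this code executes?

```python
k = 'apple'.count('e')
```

str.count() returns int

int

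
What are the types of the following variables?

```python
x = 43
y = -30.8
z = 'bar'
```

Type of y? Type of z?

y is float; z is str

float, str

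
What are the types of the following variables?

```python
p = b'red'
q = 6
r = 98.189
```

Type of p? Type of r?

p is bytes; r is float

bytes, float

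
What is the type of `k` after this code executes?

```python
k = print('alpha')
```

print() returns None

NoneType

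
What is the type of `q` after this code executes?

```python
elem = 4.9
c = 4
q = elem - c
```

float - int returns float (4.9 - 4 = 0.9)

float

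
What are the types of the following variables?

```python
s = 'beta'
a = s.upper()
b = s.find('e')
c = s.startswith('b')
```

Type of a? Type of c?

str.upper() returns str; str.startswith() returns bool

str, bool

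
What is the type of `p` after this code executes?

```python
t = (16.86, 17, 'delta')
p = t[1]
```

Index 1 of tuple is 17 which is int

int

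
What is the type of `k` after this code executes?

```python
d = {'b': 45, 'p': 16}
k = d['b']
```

Accessing dict[str, int] with key 'b' returns int value 45

int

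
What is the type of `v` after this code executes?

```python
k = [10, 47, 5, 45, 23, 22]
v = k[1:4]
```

Slicing a list always returns a list

list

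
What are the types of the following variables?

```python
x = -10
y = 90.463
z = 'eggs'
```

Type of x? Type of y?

x is int; y is float

int, float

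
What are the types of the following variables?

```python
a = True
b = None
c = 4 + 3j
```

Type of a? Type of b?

a is bool; b is NoneType

bool, NoneType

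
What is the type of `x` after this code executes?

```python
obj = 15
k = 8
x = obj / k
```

int / int always returns float in Python 3 (15 / 8 = 1.875)

float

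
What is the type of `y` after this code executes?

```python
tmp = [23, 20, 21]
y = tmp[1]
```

Indexing a list of ints returns int (tmp[1] = 20)

int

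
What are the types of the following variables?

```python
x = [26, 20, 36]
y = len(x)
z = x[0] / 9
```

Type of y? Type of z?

len() returns int; int / int returns float

int, float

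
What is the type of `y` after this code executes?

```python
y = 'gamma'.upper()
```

str.upper() returns str

str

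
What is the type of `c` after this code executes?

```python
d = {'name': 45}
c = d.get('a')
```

dict.get() returns None when key 'a' is not found and no default given

NoneType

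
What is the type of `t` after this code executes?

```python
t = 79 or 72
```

'or' returns the first truthy value (79, which is int)

int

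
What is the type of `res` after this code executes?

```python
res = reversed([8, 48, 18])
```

reversed() on a list returns a list_reverseiterator

list_reverseiterator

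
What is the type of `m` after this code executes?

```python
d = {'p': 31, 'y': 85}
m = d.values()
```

.values() returns a dict_values view object

dict_values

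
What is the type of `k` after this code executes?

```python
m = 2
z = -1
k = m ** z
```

int ** negative int returns float

float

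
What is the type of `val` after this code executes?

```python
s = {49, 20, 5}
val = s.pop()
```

Popping from a set of ints returns int

int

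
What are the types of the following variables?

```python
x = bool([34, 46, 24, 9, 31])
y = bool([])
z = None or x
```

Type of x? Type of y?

bool() returns bool; bool() returns bool

bool, bool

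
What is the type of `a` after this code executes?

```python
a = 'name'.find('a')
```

str.find() returns int (index, or -1)

int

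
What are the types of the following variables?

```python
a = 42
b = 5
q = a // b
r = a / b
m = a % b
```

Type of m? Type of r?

int % int returns int; int / int returns float

int, float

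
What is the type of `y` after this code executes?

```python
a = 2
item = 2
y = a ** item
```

int ** positive int returns int (2 ** 2 = 4)

int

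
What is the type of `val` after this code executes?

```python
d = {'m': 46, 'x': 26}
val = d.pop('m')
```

dict.pop() returns the value (int)

int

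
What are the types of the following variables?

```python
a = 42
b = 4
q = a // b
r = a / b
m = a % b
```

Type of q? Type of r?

int // int returns int; int / int returns float

int, float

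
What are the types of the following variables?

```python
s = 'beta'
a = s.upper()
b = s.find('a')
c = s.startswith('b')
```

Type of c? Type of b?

str.startswith() returns bool; str.find() returns int

bool, int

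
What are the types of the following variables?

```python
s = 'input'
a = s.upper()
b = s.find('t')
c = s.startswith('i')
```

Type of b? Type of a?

str.find() returns int; str.upper() returns str

int, str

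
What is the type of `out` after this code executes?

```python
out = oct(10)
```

oct() returns str representation

str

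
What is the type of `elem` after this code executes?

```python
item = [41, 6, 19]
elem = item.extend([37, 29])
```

list.extend() returns None

NoneType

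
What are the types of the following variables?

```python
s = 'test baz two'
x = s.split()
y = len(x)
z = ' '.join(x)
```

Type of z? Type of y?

str.join() returns str; len() returns int

str, int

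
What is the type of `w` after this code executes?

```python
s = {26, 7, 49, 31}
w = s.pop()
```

Popping from a set of ints returns int

int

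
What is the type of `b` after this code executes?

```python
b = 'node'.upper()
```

str.upper() returns str

str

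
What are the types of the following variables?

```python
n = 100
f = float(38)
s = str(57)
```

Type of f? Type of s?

f is float; s is str

float, str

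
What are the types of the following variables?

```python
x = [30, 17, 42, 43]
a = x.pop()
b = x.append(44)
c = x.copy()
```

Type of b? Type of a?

list.append() returns None; list.pop() returns the element (int)

NoneType, int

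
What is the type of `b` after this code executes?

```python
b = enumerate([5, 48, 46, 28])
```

enumerate() returns an enumerate iterator object

enumerate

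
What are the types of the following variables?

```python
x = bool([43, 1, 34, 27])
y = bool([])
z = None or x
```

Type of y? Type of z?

bool() returns bool; None or <bool> returns the bool

bool, bool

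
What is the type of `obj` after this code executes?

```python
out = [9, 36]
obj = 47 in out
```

'in' operator returns bool

bool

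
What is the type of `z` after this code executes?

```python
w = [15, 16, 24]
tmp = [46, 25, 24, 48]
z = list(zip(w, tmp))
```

list(zip(...)) returns a list of tuples

list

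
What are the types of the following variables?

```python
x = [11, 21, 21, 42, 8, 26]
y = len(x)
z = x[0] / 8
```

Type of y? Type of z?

len() returns int; int / int returns float

int, float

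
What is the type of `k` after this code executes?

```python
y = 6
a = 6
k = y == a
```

Equality comparison returns bool

bool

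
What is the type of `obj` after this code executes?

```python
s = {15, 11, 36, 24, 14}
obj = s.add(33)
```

set.add() returns None (mutates in place)

NoneType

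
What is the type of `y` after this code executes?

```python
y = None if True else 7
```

Ternary: condition is True, if branch (None) taken → NoneType

NoneType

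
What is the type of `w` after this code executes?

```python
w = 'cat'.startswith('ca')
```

str.startswith() returns bool

bool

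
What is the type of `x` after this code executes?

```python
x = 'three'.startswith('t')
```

str.startswith() returns bool

bool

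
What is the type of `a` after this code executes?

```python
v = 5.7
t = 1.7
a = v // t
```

float // float returns float (floor division preserves float type)

float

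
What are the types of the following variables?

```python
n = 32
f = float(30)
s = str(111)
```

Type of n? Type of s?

n is int; s is str

int, str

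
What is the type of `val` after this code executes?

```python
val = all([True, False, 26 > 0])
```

all() returns bool

bool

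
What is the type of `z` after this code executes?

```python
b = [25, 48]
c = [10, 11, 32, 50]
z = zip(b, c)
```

zip() returns a zip iterator object

zip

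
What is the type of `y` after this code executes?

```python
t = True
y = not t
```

'not' always returns bool

bool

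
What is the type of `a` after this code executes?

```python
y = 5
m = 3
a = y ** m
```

int ** positive int returns int (5 ** 3 = 125)

int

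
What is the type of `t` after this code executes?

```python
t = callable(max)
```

callable() returns bool

bool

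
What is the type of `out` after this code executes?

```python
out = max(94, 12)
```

max() of ints returns int

int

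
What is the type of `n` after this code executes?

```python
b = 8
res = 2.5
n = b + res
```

int + float returns float (8 + 2.5 = 10.5)

float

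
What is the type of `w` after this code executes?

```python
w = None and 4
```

'and' returns first falsy value (None)

NoneType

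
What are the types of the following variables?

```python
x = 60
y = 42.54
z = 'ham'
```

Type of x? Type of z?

x is int; z is str

int, str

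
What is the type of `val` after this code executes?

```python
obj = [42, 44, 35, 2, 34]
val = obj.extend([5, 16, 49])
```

list.extend() returns None

NoneType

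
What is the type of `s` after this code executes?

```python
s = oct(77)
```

oct() returns str representation

str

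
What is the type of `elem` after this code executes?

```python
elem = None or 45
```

'or' with None returns the other value (45, int)

int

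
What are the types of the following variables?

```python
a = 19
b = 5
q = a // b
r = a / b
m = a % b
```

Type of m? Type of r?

int % int returns int; int / int returns float

int, float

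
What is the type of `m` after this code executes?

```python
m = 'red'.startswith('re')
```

str.startswith() returns bool

bool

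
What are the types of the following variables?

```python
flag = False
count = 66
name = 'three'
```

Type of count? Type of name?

count is int; name is str

int, str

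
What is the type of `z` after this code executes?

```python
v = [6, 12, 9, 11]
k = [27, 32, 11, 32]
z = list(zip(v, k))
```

list(zip(...)) returns a list of tuples

list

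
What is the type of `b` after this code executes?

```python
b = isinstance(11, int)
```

isinstance() returns bool

bool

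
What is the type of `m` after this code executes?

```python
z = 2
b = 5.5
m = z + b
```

int + float returns float (2 + 5.5 = 7.5)

float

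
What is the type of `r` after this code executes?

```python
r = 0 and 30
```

'and' returns the first falsy value (0, which is int)

int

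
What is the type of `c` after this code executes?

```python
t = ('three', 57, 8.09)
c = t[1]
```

Index 1 of tuple is 57 which is int

int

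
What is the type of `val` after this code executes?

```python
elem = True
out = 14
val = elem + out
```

bool + int returns int (True is 1, so 1 + 14 = 15)

int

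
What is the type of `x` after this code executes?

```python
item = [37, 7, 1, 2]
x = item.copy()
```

list.copy() returns list

list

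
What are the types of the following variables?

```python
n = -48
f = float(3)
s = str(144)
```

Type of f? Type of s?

f is float; s is str

float, str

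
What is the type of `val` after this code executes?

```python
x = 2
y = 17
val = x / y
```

int / int always returns float in Python 3 (2 / 17 = 0.117647)

float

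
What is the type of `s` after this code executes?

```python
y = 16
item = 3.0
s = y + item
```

int + float returns float (16 + 3.0 = 19.0)

float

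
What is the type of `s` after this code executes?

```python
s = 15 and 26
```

'and' returns the last value when all truthy (26, which is int)

int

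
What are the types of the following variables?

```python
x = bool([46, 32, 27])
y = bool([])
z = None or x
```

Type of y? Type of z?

bool() returns bool; None or <bool> returns the bool

bool, bool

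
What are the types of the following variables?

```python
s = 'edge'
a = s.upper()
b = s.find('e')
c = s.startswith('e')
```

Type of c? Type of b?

str.startswith() returns bool; str.find() returns int

bool, int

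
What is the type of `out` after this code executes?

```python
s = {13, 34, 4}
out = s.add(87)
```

set.add() returns None (mutates in place)

NoneType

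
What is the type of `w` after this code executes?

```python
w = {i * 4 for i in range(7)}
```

A set comprehension {expr for x in iterable} produces a set

set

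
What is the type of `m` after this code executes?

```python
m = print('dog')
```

print() returns None

NoneType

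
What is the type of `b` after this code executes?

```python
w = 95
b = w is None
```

'is' comparison returns bool

bool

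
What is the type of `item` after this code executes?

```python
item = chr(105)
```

chr() returns str (single character)

str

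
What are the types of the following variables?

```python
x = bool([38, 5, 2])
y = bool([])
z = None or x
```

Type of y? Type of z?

bool() returns bool; None or <bool> returns the bool

bool, bool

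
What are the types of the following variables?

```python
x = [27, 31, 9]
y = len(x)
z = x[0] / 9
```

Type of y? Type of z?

len() returns int; int / int returns float

int, float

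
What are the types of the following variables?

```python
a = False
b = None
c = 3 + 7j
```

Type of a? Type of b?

a is bool; b is NoneType

bool, NoneType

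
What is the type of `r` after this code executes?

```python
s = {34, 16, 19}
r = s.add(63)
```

set.add() returns None (mutates in place)

NoneType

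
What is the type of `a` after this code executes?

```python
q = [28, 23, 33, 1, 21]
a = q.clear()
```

list.clear() returns None

NoneType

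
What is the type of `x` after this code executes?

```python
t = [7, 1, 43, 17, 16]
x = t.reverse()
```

list.reverse() returns None

NoneType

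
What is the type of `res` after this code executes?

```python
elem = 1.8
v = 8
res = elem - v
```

float - int returns float (1.8 - 8 = -6.2)

float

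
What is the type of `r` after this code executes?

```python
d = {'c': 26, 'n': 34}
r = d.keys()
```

.keys() returns a dict_keys view object

dict_keys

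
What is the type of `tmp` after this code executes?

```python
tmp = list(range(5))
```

list(range(...)) returns list

list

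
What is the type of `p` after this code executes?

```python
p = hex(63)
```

hex() returns str representation

str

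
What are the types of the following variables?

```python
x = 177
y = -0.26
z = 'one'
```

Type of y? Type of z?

y is float; z is str

float, str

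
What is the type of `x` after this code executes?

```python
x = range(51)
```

range() returns a range object

range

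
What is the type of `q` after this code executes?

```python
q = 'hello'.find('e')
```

str.find() returns int (index, or -1)

int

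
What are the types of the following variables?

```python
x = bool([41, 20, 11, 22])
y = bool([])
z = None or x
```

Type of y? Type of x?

bool() returns bool; bool() returns bool

bool, bool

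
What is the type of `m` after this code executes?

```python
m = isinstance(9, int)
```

isinstance() returns bool

bool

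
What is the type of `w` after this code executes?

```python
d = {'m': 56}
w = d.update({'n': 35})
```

dict.update() returns None

NoneType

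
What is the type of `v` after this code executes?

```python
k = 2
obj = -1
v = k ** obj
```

int ** negative int returns float

float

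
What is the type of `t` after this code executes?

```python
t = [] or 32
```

'or' returns first truthy value (32, which is int)

int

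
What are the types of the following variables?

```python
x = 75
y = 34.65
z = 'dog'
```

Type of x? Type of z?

x is int; z is str

int, str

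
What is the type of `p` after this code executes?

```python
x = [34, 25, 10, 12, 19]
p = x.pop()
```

list.pop() returns the popped element (int here)

int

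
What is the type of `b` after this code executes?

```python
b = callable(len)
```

callable() returns bool

bool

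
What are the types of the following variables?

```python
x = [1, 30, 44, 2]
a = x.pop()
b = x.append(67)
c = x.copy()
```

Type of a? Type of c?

list.pop() returns the element (int); list.copy() returns list

int, list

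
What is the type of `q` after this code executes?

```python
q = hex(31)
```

hex() returns str representation

str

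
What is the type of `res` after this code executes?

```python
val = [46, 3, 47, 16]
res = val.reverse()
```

list.reverse() returns None

NoneType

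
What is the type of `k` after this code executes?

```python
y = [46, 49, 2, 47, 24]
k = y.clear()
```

list.clear() returns None

NoneType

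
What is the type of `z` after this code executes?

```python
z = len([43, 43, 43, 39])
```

len() always returns int

int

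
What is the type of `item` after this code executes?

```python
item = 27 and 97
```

'and' returns the last value when all truthy (97, which is int)

int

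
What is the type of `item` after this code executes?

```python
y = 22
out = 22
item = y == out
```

Equality comparison returns bool

bool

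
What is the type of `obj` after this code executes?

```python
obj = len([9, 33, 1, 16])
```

len() always returns int

int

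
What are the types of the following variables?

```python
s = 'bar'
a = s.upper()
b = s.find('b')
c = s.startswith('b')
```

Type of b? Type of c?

str.find() returns int; str.startswith() returns bool

int, bool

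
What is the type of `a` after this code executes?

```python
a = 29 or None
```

'or' returns first truthy value (29, int)

int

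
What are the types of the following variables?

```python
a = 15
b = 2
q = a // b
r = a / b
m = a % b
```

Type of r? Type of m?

int / int returns float; int % int returns int

float, int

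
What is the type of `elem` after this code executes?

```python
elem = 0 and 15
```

'and' returns the first falsy value (0, which is int)

int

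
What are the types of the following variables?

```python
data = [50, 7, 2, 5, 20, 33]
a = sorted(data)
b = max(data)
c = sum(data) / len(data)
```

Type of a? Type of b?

sorted() returns list; max of ints returns int

list, int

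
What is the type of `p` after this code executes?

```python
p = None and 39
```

'and' returns first falsy value (None)

NoneType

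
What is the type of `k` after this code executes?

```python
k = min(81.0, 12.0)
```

min() of floats returns float

float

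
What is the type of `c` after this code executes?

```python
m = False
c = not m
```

'not' always returns bool

bool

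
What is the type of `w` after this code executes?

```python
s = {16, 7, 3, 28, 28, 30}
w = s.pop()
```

Popping from a set of ints returns int

int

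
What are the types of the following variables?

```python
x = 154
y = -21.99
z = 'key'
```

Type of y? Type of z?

y is float; z is str

float, str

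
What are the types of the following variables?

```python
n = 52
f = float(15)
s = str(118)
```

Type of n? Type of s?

n is int; s is str

int, str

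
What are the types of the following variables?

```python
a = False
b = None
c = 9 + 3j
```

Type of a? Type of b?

a is bool; b is NoneType

bool, NoneType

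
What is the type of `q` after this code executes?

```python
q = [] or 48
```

'or' returns first truthy value (48, which is int)

int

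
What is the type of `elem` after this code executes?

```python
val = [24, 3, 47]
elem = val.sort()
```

list.sort() returns None (sorts in place)

NoneType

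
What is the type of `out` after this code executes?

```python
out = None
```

None has type NoneType

NoneType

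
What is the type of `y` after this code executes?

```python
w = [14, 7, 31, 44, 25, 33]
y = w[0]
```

Indexing a list of ints returns int (w[0] = 14)

int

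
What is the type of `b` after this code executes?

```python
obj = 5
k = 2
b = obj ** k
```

int ** positive int returns int (5 ** 2 = 25)

int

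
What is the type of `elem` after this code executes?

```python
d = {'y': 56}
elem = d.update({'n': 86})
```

dict.update() returns None

NoneType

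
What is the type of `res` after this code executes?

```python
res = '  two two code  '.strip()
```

str.strip() returns str

str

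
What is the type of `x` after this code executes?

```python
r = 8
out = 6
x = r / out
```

int / int always returns float in Python 3 (8 / 6 = 1.33333)

float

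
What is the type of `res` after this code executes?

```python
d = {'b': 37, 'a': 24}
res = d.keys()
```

.keys() returns a dict_keys view object

dict_keys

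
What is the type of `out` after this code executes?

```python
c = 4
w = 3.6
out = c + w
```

int + float returns float (4 + 3.6 = 7.6)

float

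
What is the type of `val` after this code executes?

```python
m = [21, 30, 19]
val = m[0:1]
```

Slicing a list always returns a list

list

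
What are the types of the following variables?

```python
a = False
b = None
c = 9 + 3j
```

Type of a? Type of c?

a is bool; c is complex

bool, complex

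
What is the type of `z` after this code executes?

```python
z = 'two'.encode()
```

str.encode() returns bytes

bytes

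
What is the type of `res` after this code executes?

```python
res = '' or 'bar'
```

'or' returns first truthy value ('bar', which is str)

str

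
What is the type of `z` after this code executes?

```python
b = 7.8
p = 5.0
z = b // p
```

float // float returns float (floor division preserves float type)

float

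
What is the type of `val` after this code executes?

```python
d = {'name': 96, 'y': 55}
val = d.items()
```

dict.items() returns a dict_items view

dict_items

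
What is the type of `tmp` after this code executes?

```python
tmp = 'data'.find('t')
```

str.find() returns int (index, or -1)

int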